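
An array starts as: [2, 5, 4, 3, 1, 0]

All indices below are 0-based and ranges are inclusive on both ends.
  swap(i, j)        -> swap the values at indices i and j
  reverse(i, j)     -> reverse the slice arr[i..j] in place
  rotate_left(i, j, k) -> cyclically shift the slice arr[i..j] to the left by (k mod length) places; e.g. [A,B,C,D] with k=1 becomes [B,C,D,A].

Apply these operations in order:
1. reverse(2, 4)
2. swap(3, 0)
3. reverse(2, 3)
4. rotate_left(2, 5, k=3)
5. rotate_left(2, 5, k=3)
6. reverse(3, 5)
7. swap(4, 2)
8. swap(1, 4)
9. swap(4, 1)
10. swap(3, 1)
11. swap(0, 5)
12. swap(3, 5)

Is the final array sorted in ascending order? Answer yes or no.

After 1 (reverse(2, 4)): [2, 5, 1, 3, 4, 0]
After 2 (swap(3, 0)): [3, 5, 1, 2, 4, 0]
After 3 (reverse(2, 3)): [3, 5, 2, 1, 4, 0]
After 4 (rotate_left(2, 5, k=3)): [3, 5, 0, 2, 1, 4]
After 5 (rotate_left(2, 5, k=3)): [3, 5, 4, 0, 2, 1]
After 6 (reverse(3, 5)): [3, 5, 4, 1, 2, 0]
After 7 (swap(4, 2)): [3, 5, 2, 1, 4, 0]
After 8 (swap(1, 4)): [3, 4, 2, 1, 5, 0]
After 9 (swap(4, 1)): [3, 5, 2, 1, 4, 0]
After 10 (swap(3, 1)): [3, 1, 2, 5, 4, 0]
After 11 (swap(0, 5)): [0, 1, 2, 5, 4, 3]
After 12 (swap(3, 5)): [0, 1, 2, 3, 4, 5]

Answer: yes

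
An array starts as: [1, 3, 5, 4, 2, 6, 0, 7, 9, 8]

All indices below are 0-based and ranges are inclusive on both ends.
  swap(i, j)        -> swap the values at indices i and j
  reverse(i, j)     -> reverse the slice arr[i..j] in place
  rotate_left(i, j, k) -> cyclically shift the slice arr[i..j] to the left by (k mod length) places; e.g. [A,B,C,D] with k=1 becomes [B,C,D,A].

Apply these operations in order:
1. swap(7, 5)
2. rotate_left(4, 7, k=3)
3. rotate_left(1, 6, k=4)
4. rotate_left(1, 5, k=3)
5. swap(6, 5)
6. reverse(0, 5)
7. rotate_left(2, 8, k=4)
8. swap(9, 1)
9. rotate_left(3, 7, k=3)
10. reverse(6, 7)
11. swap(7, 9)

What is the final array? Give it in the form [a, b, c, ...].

Answer: [6, 8, 3, 4, 5, 0, 2, 7, 1, 9]

Derivation:
After 1 (swap(7, 5)): [1, 3, 5, 4, 2, 7, 0, 6, 9, 8]
After 2 (rotate_left(4, 7, k=3)): [1, 3, 5, 4, 6, 2, 7, 0, 9, 8]
After 3 (rotate_left(1, 6, k=4)): [1, 2, 7, 3, 5, 4, 6, 0, 9, 8]
After 4 (rotate_left(1, 5, k=3)): [1, 5, 4, 2, 7, 3, 6, 0, 9, 8]
After 5 (swap(6, 5)): [1, 5, 4, 2, 7, 6, 3, 0, 9, 8]
After 6 (reverse(0, 5)): [6, 7, 2, 4, 5, 1, 3, 0, 9, 8]
After 7 (rotate_left(2, 8, k=4)): [6, 7, 3, 0, 9, 2, 4, 5, 1, 8]
After 8 (swap(9, 1)): [6, 8, 3, 0, 9, 2, 4, 5, 1, 7]
After 9 (rotate_left(3, 7, k=3)): [6, 8, 3, 4, 5, 0, 9, 2, 1, 7]
After 10 (reverse(6, 7)): [6, 8, 3, 4, 5, 0, 2, 9, 1, 7]
After 11 (swap(7, 9)): [6, 8, 3, 4, 5, 0, 2, 7, 1, 9]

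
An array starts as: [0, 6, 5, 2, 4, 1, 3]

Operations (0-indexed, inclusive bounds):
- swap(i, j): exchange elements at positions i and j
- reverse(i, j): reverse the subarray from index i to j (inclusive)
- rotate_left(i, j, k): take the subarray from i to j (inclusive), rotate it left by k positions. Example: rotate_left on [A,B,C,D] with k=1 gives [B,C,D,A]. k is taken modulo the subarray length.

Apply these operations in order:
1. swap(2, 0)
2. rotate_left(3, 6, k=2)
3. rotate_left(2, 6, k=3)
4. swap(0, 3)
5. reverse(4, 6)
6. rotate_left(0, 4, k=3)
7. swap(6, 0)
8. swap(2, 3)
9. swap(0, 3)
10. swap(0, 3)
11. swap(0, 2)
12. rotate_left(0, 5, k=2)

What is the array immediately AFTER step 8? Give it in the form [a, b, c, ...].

After 1 (swap(2, 0)): [5, 6, 0, 2, 4, 1, 3]
After 2 (rotate_left(3, 6, k=2)): [5, 6, 0, 1, 3, 2, 4]
After 3 (rotate_left(2, 6, k=3)): [5, 6, 2, 4, 0, 1, 3]
After 4 (swap(0, 3)): [4, 6, 2, 5, 0, 1, 3]
After 5 (reverse(4, 6)): [4, 6, 2, 5, 3, 1, 0]
After 6 (rotate_left(0, 4, k=3)): [5, 3, 4, 6, 2, 1, 0]
After 7 (swap(6, 0)): [0, 3, 4, 6, 2, 1, 5]
After 8 (swap(2, 3)): [0, 3, 6, 4, 2, 1, 5]

Answer: [0, 3, 6, 4, 2, 1, 5]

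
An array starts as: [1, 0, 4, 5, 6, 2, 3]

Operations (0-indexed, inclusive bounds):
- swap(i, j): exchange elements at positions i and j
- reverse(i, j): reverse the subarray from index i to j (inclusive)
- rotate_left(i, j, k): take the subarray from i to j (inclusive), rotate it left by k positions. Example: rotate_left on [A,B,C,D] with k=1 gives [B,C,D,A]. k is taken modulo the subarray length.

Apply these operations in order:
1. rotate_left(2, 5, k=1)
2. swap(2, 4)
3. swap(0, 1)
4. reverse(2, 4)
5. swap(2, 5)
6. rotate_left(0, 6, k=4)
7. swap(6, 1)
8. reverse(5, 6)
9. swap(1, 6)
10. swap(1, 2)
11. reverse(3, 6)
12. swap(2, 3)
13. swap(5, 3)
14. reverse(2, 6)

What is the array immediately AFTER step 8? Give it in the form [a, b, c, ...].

After 1 (rotate_left(2, 5, k=1)): [1, 0, 5, 6, 2, 4, 3]
After 2 (swap(2, 4)): [1, 0, 2, 6, 5, 4, 3]
After 3 (swap(0, 1)): [0, 1, 2, 6, 5, 4, 3]
After 4 (reverse(2, 4)): [0, 1, 5, 6, 2, 4, 3]
After 5 (swap(2, 5)): [0, 1, 4, 6, 2, 5, 3]
After 6 (rotate_left(0, 6, k=4)): [2, 5, 3, 0, 1, 4, 6]
After 7 (swap(6, 1)): [2, 6, 3, 0, 1, 4, 5]
After 8 (reverse(5, 6)): [2, 6, 3, 0, 1, 5, 4]

Answer: [2, 6, 3, 0, 1, 5, 4]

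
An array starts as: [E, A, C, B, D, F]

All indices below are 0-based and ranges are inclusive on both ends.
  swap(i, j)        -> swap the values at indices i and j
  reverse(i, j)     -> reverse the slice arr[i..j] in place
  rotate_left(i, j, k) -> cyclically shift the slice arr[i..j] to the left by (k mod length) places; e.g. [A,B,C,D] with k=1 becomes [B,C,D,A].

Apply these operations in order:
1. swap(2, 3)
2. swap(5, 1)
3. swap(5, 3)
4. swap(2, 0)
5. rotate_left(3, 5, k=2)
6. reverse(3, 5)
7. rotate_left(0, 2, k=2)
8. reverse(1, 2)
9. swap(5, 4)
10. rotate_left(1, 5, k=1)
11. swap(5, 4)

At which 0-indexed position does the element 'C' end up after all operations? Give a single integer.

After 1 (swap(2, 3)): [E, A, B, C, D, F]
After 2 (swap(5, 1)): [E, F, B, C, D, A]
After 3 (swap(5, 3)): [E, F, B, A, D, C]
After 4 (swap(2, 0)): [B, F, E, A, D, C]
After 5 (rotate_left(3, 5, k=2)): [B, F, E, C, A, D]
After 6 (reverse(3, 5)): [B, F, E, D, A, C]
After 7 (rotate_left(0, 2, k=2)): [E, B, F, D, A, C]
After 8 (reverse(1, 2)): [E, F, B, D, A, C]
After 9 (swap(5, 4)): [E, F, B, D, C, A]
After 10 (rotate_left(1, 5, k=1)): [E, B, D, C, A, F]
After 11 (swap(5, 4)): [E, B, D, C, F, A]

Answer: 3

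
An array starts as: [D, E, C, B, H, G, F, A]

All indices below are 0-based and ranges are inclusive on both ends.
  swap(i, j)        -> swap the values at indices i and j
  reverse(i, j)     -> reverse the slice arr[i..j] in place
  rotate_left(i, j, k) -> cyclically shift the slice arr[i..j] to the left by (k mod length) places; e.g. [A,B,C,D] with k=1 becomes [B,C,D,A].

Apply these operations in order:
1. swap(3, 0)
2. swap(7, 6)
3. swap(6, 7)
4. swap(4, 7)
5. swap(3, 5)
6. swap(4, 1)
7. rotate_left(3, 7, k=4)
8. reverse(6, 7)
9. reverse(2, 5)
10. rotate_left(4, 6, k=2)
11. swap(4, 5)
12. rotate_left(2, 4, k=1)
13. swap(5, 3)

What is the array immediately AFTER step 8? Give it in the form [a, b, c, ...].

After 1 (swap(3, 0)): [B, E, C, D, H, G, F, A]
After 2 (swap(7, 6)): [B, E, C, D, H, G, A, F]
After 3 (swap(6, 7)): [B, E, C, D, H, G, F, A]
After 4 (swap(4, 7)): [B, E, C, D, A, G, F, H]
After 5 (swap(3, 5)): [B, E, C, G, A, D, F, H]
After 6 (swap(4, 1)): [B, A, C, G, E, D, F, H]
After 7 (rotate_left(3, 7, k=4)): [B, A, C, H, G, E, D, F]
After 8 (reverse(6, 7)): [B, A, C, H, G, E, F, D]

Answer: [B, A, C, H, G, E, F, D]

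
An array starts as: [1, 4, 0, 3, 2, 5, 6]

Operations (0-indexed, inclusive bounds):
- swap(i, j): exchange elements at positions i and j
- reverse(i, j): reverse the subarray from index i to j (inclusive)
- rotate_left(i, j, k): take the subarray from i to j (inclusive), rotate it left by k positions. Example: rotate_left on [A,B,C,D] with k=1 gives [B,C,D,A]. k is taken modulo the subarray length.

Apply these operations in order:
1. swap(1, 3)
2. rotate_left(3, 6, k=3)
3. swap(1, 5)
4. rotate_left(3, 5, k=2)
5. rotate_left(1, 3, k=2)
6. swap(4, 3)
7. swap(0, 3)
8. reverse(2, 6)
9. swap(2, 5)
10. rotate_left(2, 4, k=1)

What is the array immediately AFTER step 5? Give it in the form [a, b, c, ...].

After 1 (swap(1, 3)): [1, 3, 0, 4, 2, 5, 6]
After 2 (rotate_left(3, 6, k=3)): [1, 3, 0, 6, 4, 2, 5]
After 3 (swap(1, 5)): [1, 2, 0, 6, 4, 3, 5]
After 4 (rotate_left(3, 5, k=2)): [1, 2, 0, 3, 6, 4, 5]
After 5 (rotate_left(1, 3, k=2)): [1, 3, 2, 0, 6, 4, 5]

Answer: [1, 3, 2, 0, 6, 4, 5]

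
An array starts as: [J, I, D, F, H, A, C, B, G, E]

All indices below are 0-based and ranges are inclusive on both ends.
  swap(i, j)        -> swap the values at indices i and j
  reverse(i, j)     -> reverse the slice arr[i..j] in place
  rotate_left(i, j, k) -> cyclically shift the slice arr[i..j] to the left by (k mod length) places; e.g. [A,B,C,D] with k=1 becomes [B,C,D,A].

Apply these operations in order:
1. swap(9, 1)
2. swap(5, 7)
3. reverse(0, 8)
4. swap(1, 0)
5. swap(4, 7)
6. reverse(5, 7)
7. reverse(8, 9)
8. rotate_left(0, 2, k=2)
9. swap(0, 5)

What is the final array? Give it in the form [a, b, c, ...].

Answer: [H, A, G, B, E, C, D, F, I, J]

Derivation:
After 1 (swap(9, 1)): [J, E, D, F, H, A, C, B, G, I]
After 2 (swap(5, 7)): [J, E, D, F, H, B, C, A, G, I]
After 3 (reverse(0, 8)): [G, A, C, B, H, F, D, E, J, I]
After 4 (swap(1, 0)): [A, G, C, B, H, F, D, E, J, I]
After 5 (swap(4, 7)): [A, G, C, B, E, F, D, H, J, I]
After 6 (reverse(5, 7)): [A, G, C, B, E, H, D, F, J, I]
After 7 (reverse(8, 9)): [A, G, C, B, E, H, D, F, I, J]
After 8 (rotate_left(0, 2, k=2)): [C, A, G, B, E, H, D, F, I, J]
After 9 (swap(0, 5)): [H, A, G, B, E, C, D, F, I, J]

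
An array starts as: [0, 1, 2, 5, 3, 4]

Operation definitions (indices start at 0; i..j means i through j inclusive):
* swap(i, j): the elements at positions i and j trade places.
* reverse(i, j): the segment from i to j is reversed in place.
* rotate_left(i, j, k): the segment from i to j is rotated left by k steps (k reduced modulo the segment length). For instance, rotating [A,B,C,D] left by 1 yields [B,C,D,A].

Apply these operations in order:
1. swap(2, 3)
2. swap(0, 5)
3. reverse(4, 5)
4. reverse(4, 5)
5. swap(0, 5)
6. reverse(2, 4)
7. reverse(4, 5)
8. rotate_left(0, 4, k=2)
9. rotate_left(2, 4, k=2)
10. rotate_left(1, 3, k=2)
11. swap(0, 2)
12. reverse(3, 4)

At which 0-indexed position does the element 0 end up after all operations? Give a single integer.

After 1 (swap(2, 3)): [0, 1, 5, 2, 3, 4]
After 2 (swap(0, 5)): [4, 1, 5, 2, 3, 0]
After 3 (reverse(4, 5)): [4, 1, 5, 2, 0, 3]
After 4 (reverse(4, 5)): [4, 1, 5, 2, 3, 0]
After 5 (swap(0, 5)): [0, 1, 5, 2, 3, 4]
After 6 (reverse(2, 4)): [0, 1, 3, 2, 5, 4]
After 7 (reverse(4, 5)): [0, 1, 3, 2, 4, 5]
After 8 (rotate_left(0, 4, k=2)): [3, 2, 4, 0, 1, 5]
After 9 (rotate_left(2, 4, k=2)): [3, 2, 1, 4, 0, 5]
After 10 (rotate_left(1, 3, k=2)): [3, 4, 2, 1, 0, 5]
After 11 (swap(0, 2)): [2, 4, 3, 1, 0, 5]
After 12 (reverse(3, 4)): [2, 4, 3, 0, 1, 5]

Answer: 3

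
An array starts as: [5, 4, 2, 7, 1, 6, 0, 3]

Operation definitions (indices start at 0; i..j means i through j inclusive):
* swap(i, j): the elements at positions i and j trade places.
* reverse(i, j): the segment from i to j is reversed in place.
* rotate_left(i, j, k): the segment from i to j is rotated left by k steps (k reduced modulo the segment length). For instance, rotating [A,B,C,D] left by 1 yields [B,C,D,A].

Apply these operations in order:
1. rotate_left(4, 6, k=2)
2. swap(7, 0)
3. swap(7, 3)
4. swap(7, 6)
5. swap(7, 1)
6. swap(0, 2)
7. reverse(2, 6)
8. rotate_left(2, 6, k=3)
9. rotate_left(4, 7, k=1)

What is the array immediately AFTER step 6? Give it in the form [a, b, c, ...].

Answer: [2, 6, 3, 5, 0, 1, 7, 4]

Derivation:
After 1 (rotate_left(4, 6, k=2)): [5, 4, 2, 7, 0, 1, 6, 3]
After 2 (swap(7, 0)): [3, 4, 2, 7, 0, 1, 6, 5]
After 3 (swap(7, 3)): [3, 4, 2, 5, 0, 1, 6, 7]
After 4 (swap(7, 6)): [3, 4, 2, 5, 0, 1, 7, 6]
After 5 (swap(7, 1)): [3, 6, 2, 5, 0, 1, 7, 4]
After 6 (swap(0, 2)): [2, 6, 3, 5, 0, 1, 7, 4]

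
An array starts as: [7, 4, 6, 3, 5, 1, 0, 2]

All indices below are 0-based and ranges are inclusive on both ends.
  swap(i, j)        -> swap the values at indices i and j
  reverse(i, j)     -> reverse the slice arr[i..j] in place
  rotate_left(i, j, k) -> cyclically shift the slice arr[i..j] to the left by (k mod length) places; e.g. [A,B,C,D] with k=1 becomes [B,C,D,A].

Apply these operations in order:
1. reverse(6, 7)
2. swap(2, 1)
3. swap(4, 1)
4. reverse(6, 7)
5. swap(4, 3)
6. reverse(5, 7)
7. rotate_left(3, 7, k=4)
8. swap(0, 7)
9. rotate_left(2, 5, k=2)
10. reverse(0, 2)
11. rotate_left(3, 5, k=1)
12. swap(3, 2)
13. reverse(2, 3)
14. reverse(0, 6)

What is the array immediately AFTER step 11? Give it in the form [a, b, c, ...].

After 1 (reverse(6, 7)): [7, 4, 6, 3, 5, 1, 2, 0]
After 2 (swap(2, 1)): [7, 6, 4, 3, 5, 1, 2, 0]
After 3 (swap(4, 1)): [7, 5, 4, 3, 6, 1, 2, 0]
After 4 (reverse(6, 7)): [7, 5, 4, 3, 6, 1, 0, 2]
After 5 (swap(4, 3)): [7, 5, 4, 6, 3, 1, 0, 2]
After 6 (reverse(5, 7)): [7, 5, 4, 6, 3, 2, 0, 1]
After 7 (rotate_left(3, 7, k=4)): [7, 5, 4, 1, 6, 3, 2, 0]
After 8 (swap(0, 7)): [0, 5, 4, 1, 6, 3, 2, 7]
After 9 (rotate_left(2, 5, k=2)): [0, 5, 6, 3, 4, 1, 2, 7]
After 10 (reverse(0, 2)): [6, 5, 0, 3, 4, 1, 2, 7]
After 11 (rotate_left(3, 5, k=1)): [6, 5, 0, 4, 1, 3, 2, 7]

Answer: [6, 5, 0, 4, 1, 3, 2, 7]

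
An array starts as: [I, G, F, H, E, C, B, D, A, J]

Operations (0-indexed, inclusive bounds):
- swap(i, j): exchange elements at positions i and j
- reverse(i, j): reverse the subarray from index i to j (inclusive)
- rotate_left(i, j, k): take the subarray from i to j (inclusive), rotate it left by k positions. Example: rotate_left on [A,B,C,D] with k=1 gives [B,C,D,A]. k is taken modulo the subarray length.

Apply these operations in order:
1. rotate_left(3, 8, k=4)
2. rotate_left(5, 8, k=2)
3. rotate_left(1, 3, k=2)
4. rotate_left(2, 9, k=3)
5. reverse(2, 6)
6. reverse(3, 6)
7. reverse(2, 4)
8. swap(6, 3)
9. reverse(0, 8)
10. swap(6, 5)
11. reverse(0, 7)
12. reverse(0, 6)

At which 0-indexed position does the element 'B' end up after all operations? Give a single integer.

After 1 (rotate_left(3, 8, k=4)): [I, G, F, D, A, H, E, C, B, J]
After 2 (rotate_left(5, 8, k=2)): [I, G, F, D, A, C, B, H, E, J]
After 3 (rotate_left(1, 3, k=2)): [I, D, G, F, A, C, B, H, E, J]
After 4 (rotate_left(2, 9, k=3)): [I, D, C, B, H, E, J, G, F, A]
After 5 (reverse(2, 6)): [I, D, J, E, H, B, C, G, F, A]
After 6 (reverse(3, 6)): [I, D, J, C, B, H, E, G, F, A]
After 7 (reverse(2, 4)): [I, D, B, C, J, H, E, G, F, A]
After 8 (swap(6, 3)): [I, D, B, E, J, H, C, G, F, A]
After 9 (reverse(0, 8)): [F, G, C, H, J, E, B, D, I, A]
After 10 (swap(6, 5)): [F, G, C, H, J, B, E, D, I, A]
After 11 (reverse(0, 7)): [D, E, B, J, H, C, G, F, I, A]
After 12 (reverse(0, 6)): [G, C, H, J, B, E, D, F, I, A]

Answer: 4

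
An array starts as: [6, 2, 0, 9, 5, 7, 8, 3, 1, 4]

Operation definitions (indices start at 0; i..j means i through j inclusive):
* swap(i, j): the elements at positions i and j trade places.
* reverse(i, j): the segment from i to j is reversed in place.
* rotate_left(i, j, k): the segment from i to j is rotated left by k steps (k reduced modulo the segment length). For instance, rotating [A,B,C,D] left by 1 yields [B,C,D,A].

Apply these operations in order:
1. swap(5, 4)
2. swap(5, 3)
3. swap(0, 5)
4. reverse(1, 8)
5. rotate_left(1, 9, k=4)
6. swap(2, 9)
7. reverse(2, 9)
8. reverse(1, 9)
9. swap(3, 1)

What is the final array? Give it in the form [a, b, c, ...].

Answer: [9, 2, 0, 6, 4, 1, 3, 8, 5, 7]

Derivation:
After 1 (swap(5, 4)): [6, 2, 0, 9, 7, 5, 8, 3, 1, 4]
After 2 (swap(5, 3)): [6, 2, 0, 5, 7, 9, 8, 3, 1, 4]
After 3 (swap(0, 5)): [9, 2, 0, 5, 7, 6, 8, 3, 1, 4]
After 4 (reverse(1, 8)): [9, 1, 3, 8, 6, 7, 5, 0, 2, 4]
After 5 (rotate_left(1, 9, k=4)): [9, 7, 5, 0, 2, 4, 1, 3, 8, 6]
After 6 (swap(2, 9)): [9, 7, 6, 0, 2, 4, 1, 3, 8, 5]
After 7 (reverse(2, 9)): [9, 7, 5, 8, 3, 1, 4, 2, 0, 6]
After 8 (reverse(1, 9)): [9, 6, 0, 2, 4, 1, 3, 8, 5, 7]
After 9 (swap(3, 1)): [9, 2, 0, 6, 4, 1, 3, 8, 5, 7]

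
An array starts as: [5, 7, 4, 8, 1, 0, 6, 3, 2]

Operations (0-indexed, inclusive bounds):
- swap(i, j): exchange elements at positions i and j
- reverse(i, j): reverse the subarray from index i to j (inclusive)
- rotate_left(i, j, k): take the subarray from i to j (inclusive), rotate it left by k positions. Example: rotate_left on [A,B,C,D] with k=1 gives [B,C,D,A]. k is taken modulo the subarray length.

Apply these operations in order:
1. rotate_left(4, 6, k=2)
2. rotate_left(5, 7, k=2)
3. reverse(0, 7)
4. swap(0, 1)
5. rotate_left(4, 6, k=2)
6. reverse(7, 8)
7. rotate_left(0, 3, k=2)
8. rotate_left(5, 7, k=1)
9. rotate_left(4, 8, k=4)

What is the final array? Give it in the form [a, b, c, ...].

Answer: [3, 6, 1, 0, 5, 7, 4, 2, 8]

Derivation:
After 1 (rotate_left(4, 6, k=2)): [5, 7, 4, 8, 6, 1, 0, 3, 2]
After 2 (rotate_left(5, 7, k=2)): [5, 7, 4, 8, 6, 3, 1, 0, 2]
After 3 (reverse(0, 7)): [0, 1, 3, 6, 8, 4, 7, 5, 2]
After 4 (swap(0, 1)): [1, 0, 3, 6, 8, 4, 7, 5, 2]
After 5 (rotate_left(4, 6, k=2)): [1, 0, 3, 6, 7, 8, 4, 5, 2]
After 6 (reverse(7, 8)): [1, 0, 3, 6, 7, 8, 4, 2, 5]
After 7 (rotate_left(0, 3, k=2)): [3, 6, 1, 0, 7, 8, 4, 2, 5]
After 8 (rotate_left(5, 7, k=1)): [3, 6, 1, 0, 7, 4, 2, 8, 5]
After 9 (rotate_left(4, 8, k=4)): [3, 6, 1, 0, 5, 7, 4, 2, 8]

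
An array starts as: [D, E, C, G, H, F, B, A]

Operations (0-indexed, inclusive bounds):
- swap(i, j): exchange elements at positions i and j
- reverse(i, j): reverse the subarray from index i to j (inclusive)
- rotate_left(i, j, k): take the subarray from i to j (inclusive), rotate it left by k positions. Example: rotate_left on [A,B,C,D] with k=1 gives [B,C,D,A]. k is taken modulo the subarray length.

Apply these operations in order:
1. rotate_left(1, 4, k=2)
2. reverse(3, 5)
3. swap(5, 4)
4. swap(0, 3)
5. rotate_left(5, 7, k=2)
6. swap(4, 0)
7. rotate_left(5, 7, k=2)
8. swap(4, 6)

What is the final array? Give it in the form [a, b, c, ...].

After 1 (rotate_left(1, 4, k=2)): [D, G, H, E, C, F, B, A]
After 2 (reverse(3, 5)): [D, G, H, F, C, E, B, A]
After 3 (swap(5, 4)): [D, G, H, F, E, C, B, A]
After 4 (swap(0, 3)): [F, G, H, D, E, C, B, A]
After 5 (rotate_left(5, 7, k=2)): [F, G, H, D, E, A, C, B]
After 6 (swap(4, 0)): [E, G, H, D, F, A, C, B]
After 7 (rotate_left(5, 7, k=2)): [E, G, H, D, F, B, A, C]
After 8 (swap(4, 6)): [E, G, H, D, A, B, F, C]

Answer: [E, G, H, D, A, B, F, C]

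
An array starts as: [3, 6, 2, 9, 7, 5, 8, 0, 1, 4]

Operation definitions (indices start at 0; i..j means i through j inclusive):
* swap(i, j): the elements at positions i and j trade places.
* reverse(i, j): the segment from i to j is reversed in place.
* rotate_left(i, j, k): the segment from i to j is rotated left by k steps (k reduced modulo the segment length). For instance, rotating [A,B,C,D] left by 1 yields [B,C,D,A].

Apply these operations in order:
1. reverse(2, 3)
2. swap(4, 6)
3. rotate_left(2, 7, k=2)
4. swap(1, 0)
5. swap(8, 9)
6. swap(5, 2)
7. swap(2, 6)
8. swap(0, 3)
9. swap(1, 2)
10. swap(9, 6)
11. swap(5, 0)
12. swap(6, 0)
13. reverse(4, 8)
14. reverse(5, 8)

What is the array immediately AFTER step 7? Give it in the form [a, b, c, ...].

After 1 (reverse(2, 3)): [3, 6, 9, 2, 7, 5, 8, 0, 1, 4]
After 2 (swap(4, 6)): [3, 6, 9, 2, 8, 5, 7, 0, 1, 4]
After 3 (rotate_left(2, 7, k=2)): [3, 6, 8, 5, 7, 0, 9, 2, 1, 4]
After 4 (swap(1, 0)): [6, 3, 8, 5, 7, 0, 9, 2, 1, 4]
After 5 (swap(8, 9)): [6, 3, 8, 5, 7, 0, 9, 2, 4, 1]
After 6 (swap(5, 2)): [6, 3, 0, 5, 7, 8, 9, 2, 4, 1]
After 7 (swap(2, 6)): [6, 3, 9, 5, 7, 8, 0, 2, 4, 1]

Answer: [6, 3, 9, 5, 7, 8, 0, 2, 4, 1]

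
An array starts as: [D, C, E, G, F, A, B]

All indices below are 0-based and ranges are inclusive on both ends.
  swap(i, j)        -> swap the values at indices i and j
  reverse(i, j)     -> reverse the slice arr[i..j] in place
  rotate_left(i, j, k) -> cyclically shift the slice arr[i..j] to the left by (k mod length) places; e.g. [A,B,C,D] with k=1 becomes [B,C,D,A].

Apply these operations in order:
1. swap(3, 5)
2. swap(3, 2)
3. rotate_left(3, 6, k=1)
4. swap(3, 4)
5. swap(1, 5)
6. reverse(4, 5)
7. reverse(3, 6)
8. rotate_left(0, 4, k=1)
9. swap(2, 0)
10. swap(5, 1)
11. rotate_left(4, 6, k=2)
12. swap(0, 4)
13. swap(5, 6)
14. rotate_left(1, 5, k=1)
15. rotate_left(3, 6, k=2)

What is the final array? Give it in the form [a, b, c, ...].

After 1 (swap(3, 5)): [D, C, E, A, F, G, B]
After 2 (swap(3, 2)): [D, C, A, E, F, G, B]
After 3 (rotate_left(3, 6, k=1)): [D, C, A, F, G, B, E]
After 4 (swap(3, 4)): [D, C, A, G, F, B, E]
After 5 (swap(1, 5)): [D, B, A, G, F, C, E]
After 6 (reverse(4, 5)): [D, B, A, G, C, F, E]
After 7 (reverse(3, 6)): [D, B, A, E, F, C, G]
After 8 (rotate_left(0, 4, k=1)): [B, A, E, F, D, C, G]
After 9 (swap(2, 0)): [E, A, B, F, D, C, G]
After 10 (swap(5, 1)): [E, C, B, F, D, A, G]
After 11 (rotate_left(4, 6, k=2)): [E, C, B, F, G, D, A]
After 12 (swap(0, 4)): [G, C, B, F, E, D, A]
After 13 (swap(5, 6)): [G, C, B, F, E, A, D]
After 14 (rotate_left(1, 5, k=1)): [G, B, F, E, A, C, D]
After 15 (rotate_left(3, 6, k=2)): [G, B, F, C, D, E, A]

Answer: [G, B, F, C, D, E, A]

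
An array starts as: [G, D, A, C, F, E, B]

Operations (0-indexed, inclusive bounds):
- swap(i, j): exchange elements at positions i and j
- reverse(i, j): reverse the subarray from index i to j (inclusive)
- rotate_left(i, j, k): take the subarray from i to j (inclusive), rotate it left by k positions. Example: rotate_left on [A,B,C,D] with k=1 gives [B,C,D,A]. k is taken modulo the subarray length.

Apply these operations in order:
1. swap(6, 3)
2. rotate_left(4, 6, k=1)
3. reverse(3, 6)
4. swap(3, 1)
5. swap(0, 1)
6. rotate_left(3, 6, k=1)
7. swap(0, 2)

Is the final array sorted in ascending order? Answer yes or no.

After 1 (swap(6, 3)): [G, D, A, B, F, E, C]
After 2 (rotate_left(4, 6, k=1)): [G, D, A, B, E, C, F]
After 3 (reverse(3, 6)): [G, D, A, F, C, E, B]
After 4 (swap(3, 1)): [G, F, A, D, C, E, B]
After 5 (swap(0, 1)): [F, G, A, D, C, E, B]
After 6 (rotate_left(3, 6, k=1)): [F, G, A, C, E, B, D]
After 7 (swap(0, 2)): [A, G, F, C, E, B, D]

Answer: no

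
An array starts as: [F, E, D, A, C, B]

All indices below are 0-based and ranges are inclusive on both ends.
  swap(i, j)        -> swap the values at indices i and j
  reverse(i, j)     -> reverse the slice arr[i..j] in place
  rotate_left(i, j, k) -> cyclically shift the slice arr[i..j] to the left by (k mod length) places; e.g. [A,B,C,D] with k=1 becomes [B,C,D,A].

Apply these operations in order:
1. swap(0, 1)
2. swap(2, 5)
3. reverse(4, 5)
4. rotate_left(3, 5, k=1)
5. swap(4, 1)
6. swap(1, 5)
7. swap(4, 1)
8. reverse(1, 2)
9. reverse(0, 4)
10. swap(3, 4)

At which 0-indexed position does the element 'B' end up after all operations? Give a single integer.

Answer: 4

Derivation:
After 1 (swap(0, 1)): [E, F, D, A, C, B]
After 2 (swap(2, 5)): [E, F, B, A, C, D]
After 3 (reverse(4, 5)): [E, F, B, A, D, C]
After 4 (rotate_left(3, 5, k=1)): [E, F, B, D, C, A]
After 5 (swap(4, 1)): [E, C, B, D, F, A]
After 6 (swap(1, 5)): [E, A, B, D, F, C]
After 7 (swap(4, 1)): [E, F, B, D, A, C]
After 8 (reverse(1, 2)): [E, B, F, D, A, C]
After 9 (reverse(0, 4)): [A, D, F, B, E, C]
After 10 (swap(3, 4)): [A, D, F, E, B, C]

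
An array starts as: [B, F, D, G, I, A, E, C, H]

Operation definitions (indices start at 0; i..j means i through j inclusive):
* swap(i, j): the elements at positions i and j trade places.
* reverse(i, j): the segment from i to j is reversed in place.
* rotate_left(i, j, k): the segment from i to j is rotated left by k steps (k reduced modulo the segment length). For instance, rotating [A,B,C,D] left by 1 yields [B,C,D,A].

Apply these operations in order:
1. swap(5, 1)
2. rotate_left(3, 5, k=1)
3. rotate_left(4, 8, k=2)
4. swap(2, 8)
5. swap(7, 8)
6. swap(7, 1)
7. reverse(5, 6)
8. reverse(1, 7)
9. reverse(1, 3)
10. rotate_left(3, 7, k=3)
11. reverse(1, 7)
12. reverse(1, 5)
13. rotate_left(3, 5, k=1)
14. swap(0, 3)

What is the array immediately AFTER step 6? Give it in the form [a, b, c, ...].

Answer: [B, D, G, I, E, C, H, A, F]

Derivation:
After 1 (swap(5, 1)): [B, A, D, G, I, F, E, C, H]
After 2 (rotate_left(3, 5, k=1)): [B, A, D, I, F, G, E, C, H]
After 3 (rotate_left(4, 8, k=2)): [B, A, D, I, E, C, H, F, G]
After 4 (swap(2, 8)): [B, A, G, I, E, C, H, F, D]
After 5 (swap(7, 8)): [B, A, G, I, E, C, H, D, F]
After 6 (swap(7, 1)): [B, D, G, I, E, C, H, A, F]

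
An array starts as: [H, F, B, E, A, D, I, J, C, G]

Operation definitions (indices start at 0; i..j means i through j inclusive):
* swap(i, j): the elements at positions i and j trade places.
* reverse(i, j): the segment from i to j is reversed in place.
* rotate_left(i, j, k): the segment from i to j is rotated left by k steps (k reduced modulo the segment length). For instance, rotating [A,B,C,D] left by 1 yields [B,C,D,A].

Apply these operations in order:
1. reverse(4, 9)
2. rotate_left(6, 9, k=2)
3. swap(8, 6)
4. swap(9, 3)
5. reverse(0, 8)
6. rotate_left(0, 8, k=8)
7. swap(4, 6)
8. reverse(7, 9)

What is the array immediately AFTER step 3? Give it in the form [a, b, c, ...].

Answer: [H, F, B, E, G, C, J, A, D, I]

Derivation:
After 1 (reverse(4, 9)): [H, F, B, E, G, C, J, I, D, A]
After 2 (rotate_left(6, 9, k=2)): [H, F, B, E, G, C, D, A, J, I]
After 3 (swap(8, 6)): [H, F, B, E, G, C, J, A, D, I]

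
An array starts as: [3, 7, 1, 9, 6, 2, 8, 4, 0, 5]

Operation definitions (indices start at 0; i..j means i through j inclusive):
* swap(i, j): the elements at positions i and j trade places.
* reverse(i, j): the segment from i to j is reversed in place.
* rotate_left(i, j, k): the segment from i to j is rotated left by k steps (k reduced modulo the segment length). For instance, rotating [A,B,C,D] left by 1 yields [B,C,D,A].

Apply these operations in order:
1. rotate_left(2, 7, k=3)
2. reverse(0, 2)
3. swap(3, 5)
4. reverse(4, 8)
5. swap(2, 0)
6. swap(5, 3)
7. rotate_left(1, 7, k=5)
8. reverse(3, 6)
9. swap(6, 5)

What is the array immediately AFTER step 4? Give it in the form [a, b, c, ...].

Answer: [2, 7, 3, 1, 0, 6, 9, 8, 4, 5]

Derivation:
After 1 (rotate_left(2, 7, k=3)): [3, 7, 2, 8, 4, 1, 9, 6, 0, 5]
After 2 (reverse(0, 2)): [2, 7, 3, 8, 4, 1, 9, 6, 0, 5]
After 3 (swap(3, 5)): [2, 7, 3, 1, 4, 8, 9, 6, 0, 5]
After 4 (reverse(4, 8)): [2, 7, 3, 1, 0, 6, 9, 8, 4, 5]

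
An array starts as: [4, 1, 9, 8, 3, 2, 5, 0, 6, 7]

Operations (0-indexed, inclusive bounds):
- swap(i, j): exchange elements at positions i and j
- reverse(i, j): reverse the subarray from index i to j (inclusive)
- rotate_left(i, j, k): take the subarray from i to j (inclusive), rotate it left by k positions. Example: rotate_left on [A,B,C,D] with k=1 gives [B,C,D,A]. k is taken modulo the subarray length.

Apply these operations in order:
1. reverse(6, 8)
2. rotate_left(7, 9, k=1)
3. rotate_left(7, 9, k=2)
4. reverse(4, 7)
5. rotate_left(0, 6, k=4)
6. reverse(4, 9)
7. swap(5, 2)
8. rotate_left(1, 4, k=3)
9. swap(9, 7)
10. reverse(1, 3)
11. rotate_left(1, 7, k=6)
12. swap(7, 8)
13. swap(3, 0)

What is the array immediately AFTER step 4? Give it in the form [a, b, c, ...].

After 1 (reverse(6, 8)): [4, 1, 9, 8, 3, 2, 6, 0, 5, 7]
After 2 (rotate_left(7, 9, k=1)): [4, 1, 9, 8, 3, 2, 6, 5, 7, 0]
After 3 (rotate_left(7, 9, k=2)): [4, 1, 9, 8, 3, 2, 6, 0, 5, 7]
After 4 (reverse(4, 7)): [4, 1, 9, 8, 0, 6, 2, 3, 5, 7]

Answer: [4, 1, 9, 8, 0, 6, 2, 3, 5, 7]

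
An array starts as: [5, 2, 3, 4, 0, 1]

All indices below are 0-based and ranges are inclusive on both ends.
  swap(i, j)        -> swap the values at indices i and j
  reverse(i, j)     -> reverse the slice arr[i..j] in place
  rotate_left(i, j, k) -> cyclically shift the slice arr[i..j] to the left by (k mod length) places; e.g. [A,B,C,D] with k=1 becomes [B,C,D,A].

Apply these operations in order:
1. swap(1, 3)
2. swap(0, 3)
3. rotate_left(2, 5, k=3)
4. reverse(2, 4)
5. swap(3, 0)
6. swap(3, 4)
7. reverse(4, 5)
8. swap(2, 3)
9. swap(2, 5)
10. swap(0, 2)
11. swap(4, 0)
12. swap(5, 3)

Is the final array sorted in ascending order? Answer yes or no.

Answer: no

Derivation:
After 1 (swap(1, 3)): [5, 4, 3, 2, 0, 1]
After 2 (swap(0, 3)): [2, 4, 3, 5, 0, 1]
After 3 (rotate_left(2, 5, k=3)): [2, 4, 1, 3, 5, 0]
After 4 (reverse(2, 4)): [2, 4, 5, 3, 1, 0]
After 5 (swap(3, 0)): [3, 4, 5, 2, 1, 0]
After 6 (swap(3, 4)): [3, 4, 5, 1, 2, 0]
After 7 (reverse(4, 5)): [3, 4, 5, 1, 0, 2]
After 8 (swap(2, 3)): [3, 4, 1, 5, 0, 2]
After 9 (swap(2, 5)): [3, 4, 2, 5, 0, 1]
After 10 (swap(0, 2)): [2, 4, 3, 5, 0, 1]
After 11 (swap(4, 0)): [0, 4, 3, 5, 2, 1]
After 12 (swap(5, 3)): [0, 4, 3, 1, 2, 5]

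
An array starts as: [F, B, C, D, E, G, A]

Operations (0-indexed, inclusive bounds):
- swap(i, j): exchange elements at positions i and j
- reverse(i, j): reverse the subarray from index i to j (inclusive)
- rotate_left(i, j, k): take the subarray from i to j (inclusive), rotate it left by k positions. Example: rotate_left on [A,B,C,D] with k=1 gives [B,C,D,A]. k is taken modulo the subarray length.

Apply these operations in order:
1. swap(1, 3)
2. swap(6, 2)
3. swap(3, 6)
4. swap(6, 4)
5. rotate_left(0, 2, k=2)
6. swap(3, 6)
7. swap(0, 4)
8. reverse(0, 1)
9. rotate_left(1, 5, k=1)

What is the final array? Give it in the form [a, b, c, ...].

After 1 (swap(1, 3)): [F, D, C, B, E, G, A]
After 2 (swap(6, 2)): [F, D, A, B, E, G, C]
After 3 (swap(3, 6)): [F, D, A, C, E, G, B]
After 4 (swap(6, 4)): [F, D, A, C, B, G, E]
After 5 (rotate_left(0, 2, k=2)): [A, F, D, C, B, G, E]
After 6 (swap(3, 6)): [A, F, D, E, B, G, C]
After 7 (swap(0, 4)): [B, F, D, E, A, G, C]
After 8 (reverse(0, 1)): [F, B, D, E, A, G, C]
After 9 (rotate_left(1, 5, k=1)): [F, D, E, A, G, B, C]

Answer: [F, D, E, A, G, B, C]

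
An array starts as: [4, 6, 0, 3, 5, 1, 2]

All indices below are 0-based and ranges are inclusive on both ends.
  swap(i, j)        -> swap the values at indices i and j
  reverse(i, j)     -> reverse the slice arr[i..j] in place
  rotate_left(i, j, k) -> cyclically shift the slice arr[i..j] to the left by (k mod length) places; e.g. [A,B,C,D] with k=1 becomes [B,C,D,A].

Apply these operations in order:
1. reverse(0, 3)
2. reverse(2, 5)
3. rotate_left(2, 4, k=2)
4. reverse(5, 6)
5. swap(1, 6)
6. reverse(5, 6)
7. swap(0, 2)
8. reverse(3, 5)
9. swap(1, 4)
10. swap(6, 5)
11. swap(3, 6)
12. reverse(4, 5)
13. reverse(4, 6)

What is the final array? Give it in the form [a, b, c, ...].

After 1 (reverse(0, 3)): [3, 0, 6, 4, 5, 1, 2]
After 2 (reverse(2, 5)): [3, 0, 1, 5, 4, 6, 2]
After 3 (rotate_left(2, 4, k=2)): [3, 0, 4, 1, 5, 6, 2]
After 4 (reverse(5, 6)): [3, 0, 4, 1, 5, 2, 6]
After 5 (swap(1, 6)): [3, 6, 4, 1, 5, 2, 0]
After 6 (reverse(5, 6)): [3, 6, 4, 1, 5, 0, 2]
After 7 (swap(0, 2)): [4, 6, 3, 1, 5, 0, 2]
After 8 (reverse(3, 5)): [4, 6, 3, 0, 5, 1, 2]
After 9 (swap(1, 4)): [4, 5, 3, 0, 6, 1, 2]
After 10 (swap(6, 5)): [4, 5, 3, 0, 6, 2, 1]
After 11 (swap(3, 6)): [4, 5, 3, 1, 6, 2, 0]
After 12 (reverse(4, 5)): [4, 5, 3, 1, 2, 6, 0]
After 13 (reverse(4, 6)): [4, 5, 3, 1, 0, 6, 2]

Answer: [4, 5, 3, 1, 0, 6, 2]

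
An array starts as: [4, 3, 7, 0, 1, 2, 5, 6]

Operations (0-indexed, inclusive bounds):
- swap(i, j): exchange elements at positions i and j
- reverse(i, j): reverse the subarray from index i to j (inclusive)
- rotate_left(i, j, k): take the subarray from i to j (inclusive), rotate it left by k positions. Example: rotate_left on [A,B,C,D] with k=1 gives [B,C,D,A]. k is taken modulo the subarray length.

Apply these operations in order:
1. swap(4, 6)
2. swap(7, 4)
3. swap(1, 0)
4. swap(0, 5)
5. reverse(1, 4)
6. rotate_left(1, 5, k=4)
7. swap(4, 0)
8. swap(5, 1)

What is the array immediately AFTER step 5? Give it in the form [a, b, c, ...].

Answer: [2, 6, 0, 7, 4, 3, 1, 5]

Derivation:
After 1 (swap(4, 6)): [4, 3, 7, 0, 5, 2, 1, 6]
After 2 (swap(7, 4)): [4, 3, 7, 0, 6, 2, 1, 5]
After 3 (swap(1, 0)): [3, 4, 7, 0, 6, 2, 1, 5]
After 4 (swap(0, 5)): [2, 4, 7, 0, 6, 3, 1, 5]
After 5 (reverse(1, 4)): [2, 6, 0, 7, 4, 3, 1, 5]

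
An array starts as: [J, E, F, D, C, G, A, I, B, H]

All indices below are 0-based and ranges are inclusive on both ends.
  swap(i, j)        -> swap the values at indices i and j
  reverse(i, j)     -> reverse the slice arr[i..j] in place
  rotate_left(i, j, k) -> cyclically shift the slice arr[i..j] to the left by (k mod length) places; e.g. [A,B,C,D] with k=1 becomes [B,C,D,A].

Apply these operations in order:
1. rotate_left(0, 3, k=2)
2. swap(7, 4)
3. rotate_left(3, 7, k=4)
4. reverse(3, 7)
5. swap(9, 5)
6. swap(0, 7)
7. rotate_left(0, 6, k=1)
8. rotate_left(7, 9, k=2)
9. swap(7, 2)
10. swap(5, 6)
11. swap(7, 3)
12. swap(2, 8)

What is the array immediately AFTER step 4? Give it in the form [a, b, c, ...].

After 1 (rotate_left(0, 3, k=2)): [F, D, J, E, C, G, A, I, B, H]
After 2 (swap(7, 4)): [F, D, J, E, I, G, A, C, B, H]
After 3 (rotate_left(3, 7, k=4)): [F, D, J, C, E, I, G, A, B, H]
After 4 (reverse(3, 7)): [F, D, J, A, G, I, E, C, B, H]

Answer: [F, D, J, A, G, I, E, C, B, H]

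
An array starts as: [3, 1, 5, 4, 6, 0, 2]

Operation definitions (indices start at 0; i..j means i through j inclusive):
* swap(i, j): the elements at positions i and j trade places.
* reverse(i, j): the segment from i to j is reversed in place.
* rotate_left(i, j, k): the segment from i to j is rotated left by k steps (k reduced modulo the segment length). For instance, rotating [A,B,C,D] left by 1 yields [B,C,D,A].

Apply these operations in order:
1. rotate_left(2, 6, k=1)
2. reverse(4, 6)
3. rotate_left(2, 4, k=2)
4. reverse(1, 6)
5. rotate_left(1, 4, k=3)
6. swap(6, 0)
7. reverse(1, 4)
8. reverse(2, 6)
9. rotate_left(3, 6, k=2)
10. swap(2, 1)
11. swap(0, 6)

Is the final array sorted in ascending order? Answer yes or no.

Answer: no

Derivation:
After 1 (rotate_left(2, 6, k=1)): [3, 1, 4, 6, 0, 2, 5]
After 2 (reverse(4, 6)): [3, 1, 4, 6, 5, 2, 0]
After 3 (rotate_left(2, 4, k=2)): [3, 1, 5, 4, 6, 2, 0]
After 4 (reverse(1, 6)): [3, 0, 2, 6, 4, 5, 1]
After 5 (rotate_left(1, 4, k=3)): [3, 4, 0, 2, 6, 5, 1]
After 6 (swap(6, 0)): [1, 4, 0, 2, 6, 5, 3]
After 7 (reverse(1, 4)): [1, 6, 2, 0, 4, 5, 3]
After 8 (reverse(2, 6)): [1, 6, 3, 5, 4, 0, 2]
After 9 (rotate_left(3, 6, k=2)): [1, 6, 3, 0, 2, 5, 4]
After 10 (swap(2, 1)): [1, 3, 6, 0, 2, 5, 4]
After 11 (swap(0, 6)): [4, 3, 6, 0, 2, 5, 1]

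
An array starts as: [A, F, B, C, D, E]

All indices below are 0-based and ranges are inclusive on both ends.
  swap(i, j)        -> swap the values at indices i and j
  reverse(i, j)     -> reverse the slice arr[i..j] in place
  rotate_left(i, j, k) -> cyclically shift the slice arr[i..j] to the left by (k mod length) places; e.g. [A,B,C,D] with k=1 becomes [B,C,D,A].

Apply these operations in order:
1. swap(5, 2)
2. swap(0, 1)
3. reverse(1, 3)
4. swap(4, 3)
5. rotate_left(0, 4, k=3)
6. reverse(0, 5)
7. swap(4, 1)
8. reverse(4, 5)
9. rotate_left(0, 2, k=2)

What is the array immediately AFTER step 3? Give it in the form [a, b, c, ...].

Answer: [F, C, E, A, D, B]

Derivation:
After 1 (swap(5, 2)): [A, F, E, C, D, B]
After 2 (swap(0, 1)): [F, A, E, C, D, B]
After 3 (reverse(1, 3)): [F, C, E, A, D, B]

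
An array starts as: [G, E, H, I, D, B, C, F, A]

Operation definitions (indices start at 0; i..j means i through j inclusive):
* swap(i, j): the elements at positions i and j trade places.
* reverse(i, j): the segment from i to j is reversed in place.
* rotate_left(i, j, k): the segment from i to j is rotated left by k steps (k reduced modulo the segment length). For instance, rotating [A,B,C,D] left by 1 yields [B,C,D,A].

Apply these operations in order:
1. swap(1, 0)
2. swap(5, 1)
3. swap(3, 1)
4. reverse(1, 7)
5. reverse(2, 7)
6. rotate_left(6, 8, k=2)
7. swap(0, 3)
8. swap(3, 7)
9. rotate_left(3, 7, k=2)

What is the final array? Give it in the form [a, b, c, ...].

Answer: [H, F, I, D, A, E, G, B, C]

Derivation:
After 1 (swap(1, 0)): [E, G, H, I, D, B, C, F, A]
After 2 (swap(5, 1)): [E, B, H, I, D, G, C, F, A]
After 3 (swap(3, 1)): [E, I, H, B, D, G, C, F, A]
After 4 (reverse(1, 7)): [E, F, C, G, D, B, H, I, A]
After 5 (reverse(2, 7)): [E, F, I, H, B, D, G, C, A]
After 6 (rotate_left(6, 8, k=2)): [E, F, I, H, B, D, A, G, C]
After 7 (swap(0, 3)): [H, F, I, E, B, D, A, G, C]
After 8 (swap(3, 7)): [H, F, I, G, B, D, A, E, C]
After 9 (rotate_left(3, 7, k=2)): [H, F, I, D, A, E, G, B, C]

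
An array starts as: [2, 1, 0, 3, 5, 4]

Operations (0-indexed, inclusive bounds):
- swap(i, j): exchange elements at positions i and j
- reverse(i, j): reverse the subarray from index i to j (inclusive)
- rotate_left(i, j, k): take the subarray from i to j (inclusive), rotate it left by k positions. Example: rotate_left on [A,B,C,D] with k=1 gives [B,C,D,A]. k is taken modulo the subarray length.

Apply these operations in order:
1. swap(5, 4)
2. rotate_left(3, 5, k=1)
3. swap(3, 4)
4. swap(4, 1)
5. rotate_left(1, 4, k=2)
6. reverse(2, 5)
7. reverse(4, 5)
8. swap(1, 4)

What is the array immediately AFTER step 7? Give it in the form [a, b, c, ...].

After 1 (swap(5, 4)): [2, 1, 0, 3, 4, 5]
After 2 (rotate_left(3, 5, k=1)): [2, 1, 0, 4, 5, 3]
After 3 (swap(3, 4)): [2, 1, 0, 5, 4, 3]
After 4 (swap(4, 1)): [2, 4, 0, 5, 1, 3]
After 5 (rotate_left(1, 4, k=2)): [2, 5, 1, 4, 0, 3]
After 6 (reverse(2, 5)): [2, 5, 3, 0, 4, 1]
After 7 (reverse(4, 5)): [2, 5, 3, 0, 1, 4]

Answer: [2, 5, 3, 0, 1, 4]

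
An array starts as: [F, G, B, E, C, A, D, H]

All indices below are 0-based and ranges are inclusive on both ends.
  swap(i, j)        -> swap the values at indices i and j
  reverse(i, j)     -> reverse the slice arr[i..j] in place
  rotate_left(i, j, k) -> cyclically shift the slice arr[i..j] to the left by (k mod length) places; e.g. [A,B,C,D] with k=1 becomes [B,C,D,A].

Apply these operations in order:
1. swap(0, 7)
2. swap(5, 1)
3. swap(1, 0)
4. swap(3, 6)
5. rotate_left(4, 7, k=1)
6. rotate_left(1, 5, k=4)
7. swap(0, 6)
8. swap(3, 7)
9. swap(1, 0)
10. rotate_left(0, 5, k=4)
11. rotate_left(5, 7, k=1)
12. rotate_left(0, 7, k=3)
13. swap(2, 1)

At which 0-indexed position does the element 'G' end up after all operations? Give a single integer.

After 1 (swap(0, 7)): [H, G, B, E, C, A, D, F]
After 2 (swap(5, 1)): [H, A, B, E, C, G, D, F]
After 3 (swap(1, 0)): [A, H, B, E, C, G, D, F]
After 4 (swap(3, 6)): [A, H, B, D, C, G, E, F]
After 5 (rotate_left(4, 7, k=1)): [A, H, B, D, G, E, F, C]
After 6 (rotate_left(1, 5, k=4)): [A, E, H, B, D, G, F, C]
After 7 (swap(0, 6)): [F, E, H, B, D, G, A, C]
After 8 (swap(3, 7)): [F, E, H, C, D, G, A, B]
After 9 (swap(1, 0)): [E, F, H, C, D, G, A, B]
After 10 (rotate_left(0, 5, k=4)): [D, G, E, F, H, C, A, B]
After 11 (rotate_left(5, 7, k=1)): [D, G, E, F, H, A, B, C]
After 12 (rotate_left(0, 7, k=3)): [F, H, A, B, C, D, G, E]
After 13 (swap(2, 1)): [F, A, H, B, C, D, G, E]

Answer: 6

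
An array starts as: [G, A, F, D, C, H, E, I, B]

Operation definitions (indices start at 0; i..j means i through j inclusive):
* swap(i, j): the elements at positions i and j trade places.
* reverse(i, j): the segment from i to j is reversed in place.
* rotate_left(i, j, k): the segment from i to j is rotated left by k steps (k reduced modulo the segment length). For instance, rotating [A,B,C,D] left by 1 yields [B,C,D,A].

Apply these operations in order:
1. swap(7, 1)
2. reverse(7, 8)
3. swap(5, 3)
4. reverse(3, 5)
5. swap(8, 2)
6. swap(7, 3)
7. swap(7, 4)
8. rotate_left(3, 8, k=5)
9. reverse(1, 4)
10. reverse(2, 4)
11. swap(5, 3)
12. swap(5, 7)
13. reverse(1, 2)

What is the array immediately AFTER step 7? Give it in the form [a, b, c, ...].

Answer: [G, I, A, B, D, H, E, C, F]

Derivation:
After 1 (swap(7, 1)): [G, I, F, D, C, H, E, A, B]
After 2 (reverse(7, 8)): [G, I, F, D, C, H, E, B, A]
After 3 (swap(5, 3)): [G, I, F, H, C, D, E, B, A]
After 4 (reverse(3, 5)): [G, I, F, D, C, H, E, B, A]
After 5 (swap(8, 2)): [G, I, A, D, C, H, E, B, F]
After 6 (swap(7, 3)): [G, I, A, B, C, H, E, D, F]
After 7 (swap(7, 4)): [G, I, A, B, D, H, E, C, F]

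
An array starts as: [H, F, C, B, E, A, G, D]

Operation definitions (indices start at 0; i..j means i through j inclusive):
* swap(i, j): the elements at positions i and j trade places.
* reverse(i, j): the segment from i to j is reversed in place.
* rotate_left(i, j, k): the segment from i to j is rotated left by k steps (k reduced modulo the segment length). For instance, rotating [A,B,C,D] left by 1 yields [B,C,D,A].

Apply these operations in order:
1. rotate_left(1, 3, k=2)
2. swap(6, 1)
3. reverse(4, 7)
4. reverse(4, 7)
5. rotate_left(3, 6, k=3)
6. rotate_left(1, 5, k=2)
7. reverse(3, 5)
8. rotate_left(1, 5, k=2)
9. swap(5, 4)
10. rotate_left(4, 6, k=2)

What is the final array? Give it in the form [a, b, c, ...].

Answer: [H, F, G, E, A, C, B, D]

Derivation:
After 1 (rotate_left(1, 3, k=2)): [H, B, F, C, E, A, G, D]
After 2 (swap(6, 1)): [H, G, F, C, E, A, B, D]
After 3 (reverse(4, 7)): [H, G, F, C, D, B, A, E]
After 4 (reverse(4, 7)): [H, G, F, C, E, A, B, D]
After 5 (rotate_left(3, 6, k=3)): [H, G, F, B, C, E, A, D]
After 6 (rotate_left(1, 5, k=2)): [H, B, C, E, G, F, A, D]
After 7 (reverse(3, 5)): [H, B, C, F, G, E, A, D]
After 8 (rotate_left(1, 5, k=2)): [H, F, G, E, B, C, A, D]
After 9 (swap(5, 4)): [H, F, G, E, C, B, A, D]
After 10 (rotate_left(4, 6, k=2)): [H, F, G, E, A, C, B, D]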